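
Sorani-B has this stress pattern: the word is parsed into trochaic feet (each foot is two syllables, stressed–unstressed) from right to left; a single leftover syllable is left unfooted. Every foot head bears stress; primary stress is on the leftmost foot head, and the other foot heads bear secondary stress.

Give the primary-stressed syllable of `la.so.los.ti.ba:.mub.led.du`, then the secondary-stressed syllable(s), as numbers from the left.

primary 1, secondary 3, 5, 7

Parse right to left into trochaic (ˈσσ) feet: (ˈla.so) (ˈlos.ti) (ˈba:.mub) (ˈled.du).
Foot heads (stressed positions): 1, 3, 5, 7.
End Rule Leftmost: primary stress on the leftmost head = syllable 1.
Secondary stress on 3, 5, 7: ˈla.so.ˌlos.ti.ˌba:.mub.ˌled.du.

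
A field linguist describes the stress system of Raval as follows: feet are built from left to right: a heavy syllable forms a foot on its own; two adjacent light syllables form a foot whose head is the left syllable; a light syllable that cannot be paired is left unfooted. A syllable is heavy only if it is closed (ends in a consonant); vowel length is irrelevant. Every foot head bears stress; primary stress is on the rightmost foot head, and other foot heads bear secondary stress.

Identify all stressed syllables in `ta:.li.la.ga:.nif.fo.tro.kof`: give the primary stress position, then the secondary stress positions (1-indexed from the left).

primary 8, secondary 1, 3, 5, 6

Weights: 1 ta: L, 2 li L, 3 la L, 4 ga: L, 5 nif H, 6 fo L, 7 tro L, 8 kof H.
Parse left to right (heavy = foot alone; LL = one foot; stranded L unfooted): (ˈta:.li) (ˈla.ga:) (ˈnif) (ˈfo.tro) (ˈkof).
Foot heads: 1, 3, 5, 6, 8.
Primary stress on the rightmost head = syllable 8.
Secondary stress on 1, 3, 5, 6: ˌta:.li.ˌla.ga:.ˌnif.ˌfo.tro.ˈkof.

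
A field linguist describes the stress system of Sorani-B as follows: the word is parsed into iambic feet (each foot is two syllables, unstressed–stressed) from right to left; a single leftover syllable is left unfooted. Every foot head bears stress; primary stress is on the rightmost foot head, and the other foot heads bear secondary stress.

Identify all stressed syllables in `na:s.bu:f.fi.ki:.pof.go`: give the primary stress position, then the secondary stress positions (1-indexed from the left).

Parse right to left into iambic (σˈσ) feet: (na:s.ˈbu:f) (fi.ˈki:) (pof.ˈgo).
Foot heads (stressed positions): 2, 4, 6.
End Rule Rightmost: primary stress on the rightmost head = syllable 6.
Secondary stress on 2, 4: na:s.ˌbu:f.fi.ˌki:.pof.ˈgo.

primary 6, secondary 2, 4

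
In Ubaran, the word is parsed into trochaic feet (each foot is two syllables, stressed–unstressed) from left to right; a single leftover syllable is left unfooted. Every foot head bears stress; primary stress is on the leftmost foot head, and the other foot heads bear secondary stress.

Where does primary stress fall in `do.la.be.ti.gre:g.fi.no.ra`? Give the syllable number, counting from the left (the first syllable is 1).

1

Parse left to right into trochaic (ˈσσ) feet: (ˈdo.la) (ˈbe.ti) (ˈgre:g.fi) (ˈno.ra).
Foot heads (stressed positions): 1, 3, 5, 7.
End Rule Leftmost: primary stress on the leftmost head = syllable 1.
Primary stress: syllable 1 → ˈdo.la.be.ti.gre:g.fi.no.ra.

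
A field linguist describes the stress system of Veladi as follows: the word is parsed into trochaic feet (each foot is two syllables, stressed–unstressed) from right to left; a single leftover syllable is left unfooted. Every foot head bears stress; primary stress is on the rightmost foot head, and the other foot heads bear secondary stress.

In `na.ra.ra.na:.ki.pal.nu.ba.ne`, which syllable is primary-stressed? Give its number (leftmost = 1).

Parse right to left into trochaic (ˈσσ) feet: na (ˈra.ra) (ˈna:.ki) (ˈpal.nu) (ˈba.ne). Syllable 1 is left unfooted.
Foot heads (stressed positions): 2, 4, 6, 8.
End Rule Rightmost: primary stress on the rightmost head = syllable 8.
Primary stress: syllable 8 → na.ra.ra.na:.ki.pal.nu.ˈba.ne.

8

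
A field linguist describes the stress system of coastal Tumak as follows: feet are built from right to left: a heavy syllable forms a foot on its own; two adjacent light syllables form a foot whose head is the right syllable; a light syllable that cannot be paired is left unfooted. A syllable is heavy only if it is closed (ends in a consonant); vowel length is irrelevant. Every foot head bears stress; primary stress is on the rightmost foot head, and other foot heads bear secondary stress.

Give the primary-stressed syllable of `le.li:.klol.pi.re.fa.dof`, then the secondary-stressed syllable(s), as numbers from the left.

Weights: 1 le L, 2 li: L, 3 klol H, 4 pi L, 5 re L, 6 fa L, 7 dof H.
Parse right to left (heavy = foot alone; LL = one foot; stranded L unfooted): (le.ˈli:) (ˈklol) pi (re.ˈfa) (ˈdof).
Foot heads: 2, 3, 6, 7.
Primary stress on the rightmost head = syllable 7.
Secondary stress on 2, 3, 6: le.ˌli:.ˌklol.pi.re.ˌfa.ˈdof.

primary 7, secondary 2, 3, 6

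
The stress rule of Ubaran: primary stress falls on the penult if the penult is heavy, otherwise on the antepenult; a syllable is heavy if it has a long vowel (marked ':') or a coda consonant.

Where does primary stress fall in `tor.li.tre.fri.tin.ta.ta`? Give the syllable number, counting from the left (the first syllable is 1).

5

Weights: 5 tin H, 6 ta L, 7 ta L.
The penult (syllable 6, ta) is light, so stress falls on the antepenult (syllable 5, tin).
Primary stress: syllable 5 → tor.li.tre.fri.ˈtin.ta.ta.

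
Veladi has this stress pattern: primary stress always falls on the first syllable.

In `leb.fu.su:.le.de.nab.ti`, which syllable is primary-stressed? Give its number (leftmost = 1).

1

The word has 7 syllables; the first syllable is syllable 1 (leb).
Primary stress: syllable 1 → ˈleb.fu.su:.le.de.nab.ti.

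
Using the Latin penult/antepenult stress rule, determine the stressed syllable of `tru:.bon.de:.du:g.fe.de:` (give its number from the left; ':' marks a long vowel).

4

Classical Latin: stress the penult if heavy (long vowel or closed), else the antepenult.
Weights: 4 du:g H, 5 fe L, 6 de: H.
The penult (syllable 5, fe) is light, so stress falls on the antepenult (syllable 4, du:g).
Stress on syllable 4: tru:.bon.de:.ˈdu:g.fe.de:.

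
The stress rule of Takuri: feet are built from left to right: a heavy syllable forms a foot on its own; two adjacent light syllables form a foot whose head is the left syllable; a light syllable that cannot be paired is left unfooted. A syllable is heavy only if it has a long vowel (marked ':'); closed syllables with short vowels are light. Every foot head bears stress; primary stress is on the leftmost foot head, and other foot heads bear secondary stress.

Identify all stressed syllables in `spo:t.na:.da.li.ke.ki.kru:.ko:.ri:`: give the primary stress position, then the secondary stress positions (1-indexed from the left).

Weights: 1 spo:t H, 2 na: H, 3 da L, 4 li L, 5 ke L, 6 ki L, 7 kru: H, 8 ko: H, 9 ri: H.
Parse left to right (heavy = foot alone; LL = one foot; stranded L unfooted): (ˈspo:t) (ˈna:) (ˈda.li) (ˈke.ki) (ˈkru:) (ˈko:) (ˈri:).
Foot heads: 1, 2, 3, 5, 7, 8, 9.
Primary stress on the leftmost head = syllable 1.
Secondary stress on 2, 3, 5, 7, 8, 9: ˈspo:t.ˌna:.ˌda.li.ˌke.ki.ˌkru:.ˌko:.ˌri:.

primary 1, secondary 2, 3, 5, 7, 8, 9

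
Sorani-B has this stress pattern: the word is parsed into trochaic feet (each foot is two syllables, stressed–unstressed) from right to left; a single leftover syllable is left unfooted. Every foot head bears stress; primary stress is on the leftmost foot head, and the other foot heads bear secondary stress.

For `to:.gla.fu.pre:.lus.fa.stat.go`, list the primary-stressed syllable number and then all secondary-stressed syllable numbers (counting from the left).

primary 1, secondary 3, 5, 7

Parse right to left into trochaic (ˈσσ) feet: (ˈto:.gla) (ˈfu.pre:) (ˈlus.fa) (ˈstat.go).
Foot heads (stressed positions): 1, 3, 5, 7.
End Rule Leftmost: primary stress on the leftmost head = syllable 1.
Secondary stress on 3, 5, 7: ˈto:.gla.ˌfu.pre:.ˌlus.fa.ˌstat.go.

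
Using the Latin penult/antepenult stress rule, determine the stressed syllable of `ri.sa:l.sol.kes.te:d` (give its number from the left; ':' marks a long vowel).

Classical Latin: stress the penult if heavy (long vowel or closed), else the antepenult.
Weights: 3 sol H, 4 kes H, 5 te:d H.
The penult (syllable 4, kes) is heavy, so it takes stress.
Stress on syllable 4: ri.sa:l.sol.ˈkes.te:d.

4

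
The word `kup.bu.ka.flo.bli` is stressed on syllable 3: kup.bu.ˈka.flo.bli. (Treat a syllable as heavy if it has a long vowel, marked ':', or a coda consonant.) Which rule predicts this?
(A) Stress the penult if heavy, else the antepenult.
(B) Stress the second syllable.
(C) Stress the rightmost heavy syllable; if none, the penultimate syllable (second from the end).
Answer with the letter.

A

Rule A → syllable 3 ✓.
Rule B → syllable 2 (observed: 3).
Rule C → syllable 1 (observed: 3).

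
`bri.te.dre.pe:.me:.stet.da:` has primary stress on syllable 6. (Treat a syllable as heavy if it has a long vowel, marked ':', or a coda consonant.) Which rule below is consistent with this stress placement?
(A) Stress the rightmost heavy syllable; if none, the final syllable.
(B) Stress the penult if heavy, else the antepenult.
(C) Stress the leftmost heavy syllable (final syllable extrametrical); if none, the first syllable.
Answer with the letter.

Rule A → syllable 7 (observed: 6).
Rule B → syllable 6 ✓.
Rule C → syllable 4 (observed: 6).

B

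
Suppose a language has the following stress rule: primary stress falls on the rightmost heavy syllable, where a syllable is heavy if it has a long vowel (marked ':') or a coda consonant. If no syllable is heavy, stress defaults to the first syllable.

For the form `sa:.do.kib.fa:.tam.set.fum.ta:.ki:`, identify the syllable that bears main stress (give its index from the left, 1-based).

Weights: 1 sa: H, 2 do L, 3 kib H, 4 fa: H, 5 tam H, 6 set H, 7 fum H, 8 ta: H, 9 ki: H.
Heavy syllables in the domain: 1, 3, 4, 5, 6, 7, 8, 9. The rightmost is syllable 9 (ki:).
Primary stress: syllable 9 → sa:.do.kib.fa:.tam.set.fum.ta:.ˈki:.

9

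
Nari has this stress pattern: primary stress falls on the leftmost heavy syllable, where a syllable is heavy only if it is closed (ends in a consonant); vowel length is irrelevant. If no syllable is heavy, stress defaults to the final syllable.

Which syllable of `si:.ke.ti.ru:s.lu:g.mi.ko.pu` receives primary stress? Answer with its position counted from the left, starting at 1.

4

Weights: 1 si: L, 2 ke L, 3 ti L, 4 ru:s H, 5 lu:g H, 6 mi L, 7 ko L, 8 pu L.
Heavy syllables in the domain: 4, 5. The leftmost is syllable 4 (ru:s).
Primary stress: syllable 4 → si:.ke.ti.ˈru:s.lu:g.mi.ko.pu.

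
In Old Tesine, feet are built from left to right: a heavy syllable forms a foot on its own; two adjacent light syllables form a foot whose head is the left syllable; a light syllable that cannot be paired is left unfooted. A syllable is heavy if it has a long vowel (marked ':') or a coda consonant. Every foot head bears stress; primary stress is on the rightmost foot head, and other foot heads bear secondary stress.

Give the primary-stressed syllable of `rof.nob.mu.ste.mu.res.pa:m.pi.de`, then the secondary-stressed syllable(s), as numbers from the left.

Weights: 1 rof H, 2 nob H, 3 mu L, 4 ste L, 5 mu L, 6 res H, 7 pa:m H, 8 pi L, 9 de L.
Parse left to right (heavy = foot alone; LL = one foot; stranded L unfooted): (ˈrof) (ˈnob) (ˈmu.ste) mu (ˈres) (ˈpa:m) (ˈpi.de).
Foot heads: 1, 2, 3, 6, 7, 8.
Primary stress on the rightmost head = syllable 8.
Secondary stress on 1, 2, 3, 6, 7: ˌrof.ˌnob.ˌmu.ste.mu.ˌres.ˌpa:m.ˈpi.de.

primary 8, secondary 1, 2, 3, 6, 7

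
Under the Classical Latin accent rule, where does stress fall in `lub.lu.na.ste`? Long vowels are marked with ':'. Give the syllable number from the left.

2

Classical Latin: stress the penult if heavy (long vowel or closed), else the antepenult.
Weights: 2 lu L, 3 na L, 4 ste L.
The penult (syllable 3, na) is light, so stress falls on the antepenult (syllable 2, lu).
Stress on syllable 2: lub.ˈlu.na.ste.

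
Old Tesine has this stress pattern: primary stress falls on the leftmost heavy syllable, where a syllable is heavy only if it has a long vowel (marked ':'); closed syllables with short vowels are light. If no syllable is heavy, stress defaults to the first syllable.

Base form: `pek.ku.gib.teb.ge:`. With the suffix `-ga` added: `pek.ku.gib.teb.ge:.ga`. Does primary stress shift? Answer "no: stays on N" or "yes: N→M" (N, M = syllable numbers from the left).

no: stays on 5

Base `pek.ku.gib.teb.ge:` (5 syllables):
  Weights: 1 pek L, 2 ku L, 3 gib L, 4 teb L, 5 ge: H.
  Heavy syllables in the domain: 5. The leftmost is syllable 5 (ge:).
  → primary stress on syllable 5.
Suffixed `pek.ku.gib.teb.ge:.ga` (6 syllables):
  Weights: 1 pek L, 2 ku L, 3 gib L, 4 teb L, 5 ge: H, 6 ga L.
  Heavy syllables in the domain: 5. The leftmost is syllable 5 (ge:).
  → primary stress on syllable 5.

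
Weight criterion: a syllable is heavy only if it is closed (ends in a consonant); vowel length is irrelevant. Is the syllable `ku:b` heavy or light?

`ku:b`: long vowel, closed (coda /b/). Closed (coda /b/) → heavy.

heavy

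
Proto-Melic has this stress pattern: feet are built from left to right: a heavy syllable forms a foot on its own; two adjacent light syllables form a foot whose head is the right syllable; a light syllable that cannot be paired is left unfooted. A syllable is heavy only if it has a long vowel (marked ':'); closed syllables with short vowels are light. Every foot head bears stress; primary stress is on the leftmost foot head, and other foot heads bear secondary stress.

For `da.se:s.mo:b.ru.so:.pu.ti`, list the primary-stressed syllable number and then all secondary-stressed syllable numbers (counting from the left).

primary 2, secondary 3, 5, 7

Weights: 1 da L, 2 se:s H, 3 mo:b H, 4 ru L, 5 so: H, 6 pu L, 7 ti L.
Parse left to right (heavy = foot alone; LL = one foot; stranded L unfooted): da (ˈse:s) (ˈmo:b) ru (ˈso:) (pu.ˈti).
Foot heads: 2, 3, 5, 7.
Primary stress on the leftmost head = syllable 2.
Secondary stress on 3, 5, 7: da.ˈse:s.ˌmo:b.ru.ˌso:.pu.ˌti.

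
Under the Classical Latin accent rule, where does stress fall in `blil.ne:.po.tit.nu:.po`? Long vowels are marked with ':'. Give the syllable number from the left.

Classical Latin: stress the penult if heavy (long vowel or closed), else the antepenult.
Weights: 4 tit H, 5 nu: H, 6 po L.
The penult (syllable 5, nu:) is heavy, so it takes stress.
Stress on syllable 5: blil.ne:.po.tit.ˈnu:.po.

5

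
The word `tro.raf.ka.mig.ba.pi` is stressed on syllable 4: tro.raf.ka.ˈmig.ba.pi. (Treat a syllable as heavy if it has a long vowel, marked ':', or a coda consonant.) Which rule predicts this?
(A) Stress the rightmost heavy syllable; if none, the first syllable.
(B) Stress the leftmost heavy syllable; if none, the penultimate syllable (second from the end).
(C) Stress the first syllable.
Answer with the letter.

Rule A → syllable 4 ✓.
Rule B → syllable 2 (observed: 4).
Rule C → syllable 1 (observed: 4).

A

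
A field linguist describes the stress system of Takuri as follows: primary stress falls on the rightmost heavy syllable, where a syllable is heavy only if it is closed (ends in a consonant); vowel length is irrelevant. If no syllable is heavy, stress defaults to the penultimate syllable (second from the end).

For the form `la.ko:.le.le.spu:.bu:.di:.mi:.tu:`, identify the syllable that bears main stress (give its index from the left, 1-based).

Weights: 1 la L, 2 ko: L, 3 le L, 4 le L, 5 spu: L, 6 bu: L, 7 di: L, 8 mi: L, 9 tu: L.
No heavy syllable in the domain; default to the penultimate syllable (second from the end) = syllable 8.
Primary stress: syllable 8 → la.ko:.le.le.spu:.bu:.di:.ˈmi:.tu:.

8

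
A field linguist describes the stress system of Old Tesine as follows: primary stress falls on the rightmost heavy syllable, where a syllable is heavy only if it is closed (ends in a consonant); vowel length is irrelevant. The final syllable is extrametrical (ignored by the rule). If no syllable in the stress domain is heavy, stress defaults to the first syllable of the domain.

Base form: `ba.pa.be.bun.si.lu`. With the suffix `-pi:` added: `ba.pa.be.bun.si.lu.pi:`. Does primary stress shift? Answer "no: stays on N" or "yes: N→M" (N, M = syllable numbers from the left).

Base `ba.pa.be.bun.si.lu` (6 syllables):
  The final syllable (6, lu) is extrametrical; the stress domain is syllables 1–5.
  Weights: 1 ba L, 2 pa L, 3 be L, 4 bun H, 5 si L.
  Heavy syllables in the domain: 4. The rightmost is syllable 4 (bun).
  → primary stress on syllable 4.
Suffixed `ba.pa.be.bun.si.lu.pi:` (7 syllables):
  The final syllable (7, pi:) is extrametrical; the stress domain is syllables 1–6.
  Weights: 1 ba L, 2 pa L, 3 be L, 4 bun H, 5 si L, 6 lu L.
  Heavy syllables in the domain: 4. The rightmost is syllable 4 (bun).
  → primary stress on syllable 4.

no: stays on 4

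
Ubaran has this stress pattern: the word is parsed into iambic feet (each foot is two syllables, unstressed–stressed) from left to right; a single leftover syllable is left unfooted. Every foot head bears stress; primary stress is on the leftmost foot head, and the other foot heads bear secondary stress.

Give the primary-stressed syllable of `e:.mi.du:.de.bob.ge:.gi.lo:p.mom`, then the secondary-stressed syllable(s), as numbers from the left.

primary 2, secondary 4, 6, 8

Parse left to right into iambic (σˈσ) feet: (e:.ˈmi) (du:.ˈde) (bob.ˈge:) (gi.ˈlo:p) mom. Syllable 9 is left unfooted.
Foot heads (stressed positions): 2, 4, 6, 8.
End Rule Leftmost: primary stress on the leftmost head = syllable 2.
Secondary stress on 4, 6, 8: e:.ˈmi.du:.ˌde.bob.ˌge:.gi.ˌlo:p.mom.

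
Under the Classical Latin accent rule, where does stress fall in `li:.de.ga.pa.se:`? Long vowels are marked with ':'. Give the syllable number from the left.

3

Classical Latin: stress the penult if heavy (long vowel or closed), else the antepenult.
Weights: 3 ga L, 4 pa L, 5 se: H.
The penult (syllable 4, pa) is light, so stress falls on the antepenult (syllable 3, ga).
Stress on syllable 3: li:.de.ˈga.pa.se:.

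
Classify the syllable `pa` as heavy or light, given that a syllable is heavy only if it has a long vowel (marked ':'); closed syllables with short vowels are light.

`pa`: short vowel, open (no coda). Short vowel → light.

light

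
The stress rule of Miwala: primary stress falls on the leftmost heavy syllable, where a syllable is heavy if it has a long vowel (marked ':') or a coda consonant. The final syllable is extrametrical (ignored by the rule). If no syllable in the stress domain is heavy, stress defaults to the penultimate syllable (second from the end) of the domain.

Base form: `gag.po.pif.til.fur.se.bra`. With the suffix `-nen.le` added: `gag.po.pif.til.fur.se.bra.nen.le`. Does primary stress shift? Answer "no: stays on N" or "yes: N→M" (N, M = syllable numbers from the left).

Base `gag.po.pif.til.fur.se.bra` (7 syllables):
  The final syllable (7, bra) is extrametrical; the stress domain is syllables 1–6.
  Weights: 1 gag H, 2 po L, 3 pif H, 4 til H, 5 fur H, 6 se L.
  Heavy syllables in the domain: 1, 3, 4, 5. The leftmost is syllable 1 (gag).
  → primary stress on syllable 1.
Suffixed `gag.po.pif.til.fur.se.bra.nen.le` (9 syllables):
  The final syllable (9, le) is extrametrical; the stress domain is syllables 1–8.
  Weights: 1 gag H, 2 po L, 3 pif H, 4 til H, 5 fur H, 6 se L, 7 bra L, 8 nen H.
  Heavy syllables in the domain: 1, 3, 4, 5, 8. The leftmost is syllable 1 (gag).
  → primary stress on syllable 1.

no: stays on 1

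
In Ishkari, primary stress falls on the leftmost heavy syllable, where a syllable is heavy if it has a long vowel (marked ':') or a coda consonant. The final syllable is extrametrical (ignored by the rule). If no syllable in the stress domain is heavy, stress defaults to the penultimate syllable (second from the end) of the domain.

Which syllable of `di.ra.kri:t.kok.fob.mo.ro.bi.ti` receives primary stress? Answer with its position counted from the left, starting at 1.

The final syllable (9, ti) is extrametrical; the stress domain is syllables 1–8.
Weights: 1 di L, 2 ra L, 3 kri:t H, 4 kok H, 5 fob H, 6 mo L, 7 ro L, 8 bi L.
Heavy syllables in the domain: 3, 4, 5. The leftmost is syllable 3 (kri:t).
Primary stress: syllable 3 → di.ra.ˈkri:t.kok.fob.mo.ro.bi.ti.

3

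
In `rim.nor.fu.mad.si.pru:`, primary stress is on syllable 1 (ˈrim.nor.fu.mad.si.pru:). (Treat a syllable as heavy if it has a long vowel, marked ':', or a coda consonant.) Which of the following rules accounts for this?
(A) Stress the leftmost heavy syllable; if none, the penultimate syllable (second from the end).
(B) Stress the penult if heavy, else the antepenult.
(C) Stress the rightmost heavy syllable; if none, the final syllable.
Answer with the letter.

A

Rule A → syllable 1 ✓.
Rule B → syllable 4 (observed: 1).
Rule C → syllable 6 (observed: 1).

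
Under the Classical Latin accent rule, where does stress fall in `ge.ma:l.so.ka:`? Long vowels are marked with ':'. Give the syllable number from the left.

Classical Latin: stress the penult if heavy (long vowel or closed), else the antepenult.
Weights: 2 ma:l H, 3 so L, 4 ka: H.
The penult (syllable 3, so) is light, so stress falls on the antepenult (syllable 2, ma:l).
Stress on syllable 2: ge.ˈma:l.so.ka:.

2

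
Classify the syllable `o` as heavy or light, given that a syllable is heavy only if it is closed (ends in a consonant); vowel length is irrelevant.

light

`o`: short vowel, open (no coda). Open (no coda) → light.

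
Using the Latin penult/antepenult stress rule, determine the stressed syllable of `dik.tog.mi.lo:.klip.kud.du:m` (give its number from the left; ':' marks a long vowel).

Classical Latin: stress the penult if heavy (long vowel or closed), else the antepenult.
Weights: 5 klip H, 6 kud H, 7 du:m H.
The penult (syllable 6, kud) is heavy, so it takes stress.
Stress on syllable 6: dik.tog.mi.lo:.klip.ˈkud.du:m.

6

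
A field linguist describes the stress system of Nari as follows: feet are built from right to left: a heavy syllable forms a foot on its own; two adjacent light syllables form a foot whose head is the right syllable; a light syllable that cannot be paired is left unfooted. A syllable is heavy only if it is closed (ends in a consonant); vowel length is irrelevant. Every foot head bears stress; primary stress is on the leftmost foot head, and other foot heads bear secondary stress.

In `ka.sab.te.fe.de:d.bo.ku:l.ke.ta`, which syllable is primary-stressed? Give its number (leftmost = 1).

Weights: 1 ka L, 2 sab H, 3 te L, 4 fe L, 5 de:d H, 6 bo L, 7 ku:l H, 8 ke L, 9 ta L.
Parse right to left (heavy = foot alone; LL = one foot; stranded L unfooted): ka (ˈsab) (te.ˈfe) (ˈde:d) bo (ˈku:l) (ke.ˈta).
Foot heads: 2, 4, 5, 7, 9.
Primary stress on the leftmost head = syllable 2.
Primary stress: syllable 2 → ka.ˈsab.te.fe.de:d.bo.ku:l.ke.ta.

2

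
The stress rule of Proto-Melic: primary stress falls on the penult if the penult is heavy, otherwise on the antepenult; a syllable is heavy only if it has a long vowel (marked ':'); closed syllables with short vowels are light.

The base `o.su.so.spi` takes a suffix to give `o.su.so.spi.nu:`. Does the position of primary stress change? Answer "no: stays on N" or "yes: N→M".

Base `o.su.so.spi` (4 syllables):
  Weights: 2 su L, 3 so L, 4 spi L.
  The penult (syllable 3, so) is light, so stress falls on the antepenult (syllable 2, su).
  → primary stress on syllable 2.
Suffixed `o.su.so.spi.nu:` (5 syllables):
  Weights: 3 so L, 4 spi L, 5 nu: H.
  The penult (syllable 4, spi) is light, so stress falls on the antepenult (syllable 3, so).
  → primary stress on syllable 3.

yes: 2→3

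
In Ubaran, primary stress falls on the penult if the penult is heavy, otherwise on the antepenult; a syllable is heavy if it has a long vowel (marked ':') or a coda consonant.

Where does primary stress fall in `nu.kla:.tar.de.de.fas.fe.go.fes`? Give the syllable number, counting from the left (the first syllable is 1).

Weights: 7 fe L, 8 go L, 9 fes H.
The penult (syllable 8, go) is light, so stress falls on the antepenult (syllable 7, fe).
Primary stress: syllable 7 → nu.kla:.tar.de.de.fas.ˈfe.go.fes.

7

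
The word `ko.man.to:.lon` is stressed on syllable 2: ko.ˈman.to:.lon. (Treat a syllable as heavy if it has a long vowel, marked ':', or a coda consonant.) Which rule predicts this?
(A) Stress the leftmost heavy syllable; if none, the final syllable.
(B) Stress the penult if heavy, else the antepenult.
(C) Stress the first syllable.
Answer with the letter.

A

Rule A → syllable 2 ✓.
Rule B → syllable 3 (observed: 2).
Rule C → syllable 1 (observed: 2).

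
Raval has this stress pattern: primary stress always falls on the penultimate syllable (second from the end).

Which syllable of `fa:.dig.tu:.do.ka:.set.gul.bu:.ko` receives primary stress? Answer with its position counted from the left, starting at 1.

The word has 9 syllables; the penultimate syllable (second from the end) is syllable 8 (bu:).
Primary stress: syllable 8 → fa:.dig.tu:.do.ka:.set.gul.ˈbu:.ko.

8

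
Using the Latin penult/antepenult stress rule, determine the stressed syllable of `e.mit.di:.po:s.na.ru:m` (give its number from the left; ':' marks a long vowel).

4

Classical Latin: stress the penult if heavy (long vowel or closed), else the antepenult.
Weights: 4 po:s H, 5 na L, 6 ru:m H.
The penult (syllable 5, na) is light, so stress falls on the antepenult (syllable 4, po:s).
Stress on syllable 4: e.mit.di:.ˈpo:s.na.ru:m.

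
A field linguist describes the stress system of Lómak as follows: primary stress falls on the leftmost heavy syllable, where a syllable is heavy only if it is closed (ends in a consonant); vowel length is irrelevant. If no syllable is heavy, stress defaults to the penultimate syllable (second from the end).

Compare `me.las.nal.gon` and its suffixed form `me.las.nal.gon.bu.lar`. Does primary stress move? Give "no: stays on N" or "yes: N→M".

Base `me.las.nal.gon` (4 syllables):
  Weights: 1 me L, 2 las H, 3 nal H, 4 gon H.
  Heavy syllables in the domain: 2, 3, 4. The leftmost is syllable 2 (las).
  → primary stress on syllable 2.
Suffixed `me.las.nal.gon.bu.lar` (6 syllables):
  Weights: 1 me L, 2 las H, 3 nal H, 4 gon H, 5 bu L, 6 lar H.
  Heavy syllables in the domain: 2, 3, 4, 6. The leftmost is syllable 2 (las).
  → primary stress on syllable 2.

no: stays on 2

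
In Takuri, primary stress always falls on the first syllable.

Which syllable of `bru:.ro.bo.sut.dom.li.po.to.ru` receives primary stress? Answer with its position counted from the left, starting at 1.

1

The word has 9 syllables; the first syllable is syllable 1 (bru:).
Primary stress: syllable 1 → ˈbru:.ro.bo.sut.dom.li.po.to.ru.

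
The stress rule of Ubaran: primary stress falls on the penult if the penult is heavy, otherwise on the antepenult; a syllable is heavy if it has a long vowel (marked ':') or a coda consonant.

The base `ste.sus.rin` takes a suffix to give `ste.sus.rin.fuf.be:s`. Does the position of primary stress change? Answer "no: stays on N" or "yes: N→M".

Base `ste.sus.rin` (3 syllables):
  Weights: 1 ste L, 2 sus H, 3 rin H.
  The penult (syllable 2, sus) is heavy, so it takes stress.
  → primary stress on syllable 2.
Suffixed `ste.sus.rin.fuf.be:s` (5 syllables):
  Weights: 3 rin H, 4 fuf H, 5 be:s H.
  The penult (syllable 4, fuf) is heavy, so it takes stress.
  → primary stress on syllable 4.

yes: 2→4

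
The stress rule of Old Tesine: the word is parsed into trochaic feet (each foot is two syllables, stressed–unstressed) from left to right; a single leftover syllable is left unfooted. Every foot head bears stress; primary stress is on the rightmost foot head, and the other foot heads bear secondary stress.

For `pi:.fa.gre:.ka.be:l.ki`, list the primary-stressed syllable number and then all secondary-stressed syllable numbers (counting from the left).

primary 5, secondary 1, 3

Parse left to right into trochaic (ˈσσ) feet: (ˈpi:.fa) (ˈgre:.ka) (ˈbe:l.ki).
Foot heads (stressed positions): 1, 3, 5.
End Rule Rightmost: primary stress on the rightmost head = syllable 5.
Secondary stress on 1, 3: ˌpi:.fa.ˌgre:.ka.ˈbe:l.ki.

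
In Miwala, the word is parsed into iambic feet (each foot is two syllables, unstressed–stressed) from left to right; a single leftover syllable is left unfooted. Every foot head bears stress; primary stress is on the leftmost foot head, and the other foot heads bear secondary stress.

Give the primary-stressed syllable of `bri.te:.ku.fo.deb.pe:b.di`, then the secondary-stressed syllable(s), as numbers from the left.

Parse left to right into iambic (σˈσ) feet: (bri.ˈte:) (ku.ˈfo) (deb.ˈpe:b) di. Syllable 7 is left unfooted.
Foot heads (stressed positions): 2, 4, 6.
End Rule Leftmost: primary stress on the leftmost head = syllable 2.
Secondary stress on 4, 6: bri.ˈte:.ku.ˌfo.deb.ˌpe:b.di.

primary 2, secondary 4, 6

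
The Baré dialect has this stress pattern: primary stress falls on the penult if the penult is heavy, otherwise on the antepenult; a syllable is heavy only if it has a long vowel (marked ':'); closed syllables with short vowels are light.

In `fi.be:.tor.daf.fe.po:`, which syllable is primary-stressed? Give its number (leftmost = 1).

4

Weights: 4 daf L, 5 fe L, 6 po: H.
The penult (syllable 5, fe) is light, so stress falls on the antepenult (syllable 4, daf).
Primary stress: syllable 4 → fi.be:.tor.ˈdaf.fe.po:.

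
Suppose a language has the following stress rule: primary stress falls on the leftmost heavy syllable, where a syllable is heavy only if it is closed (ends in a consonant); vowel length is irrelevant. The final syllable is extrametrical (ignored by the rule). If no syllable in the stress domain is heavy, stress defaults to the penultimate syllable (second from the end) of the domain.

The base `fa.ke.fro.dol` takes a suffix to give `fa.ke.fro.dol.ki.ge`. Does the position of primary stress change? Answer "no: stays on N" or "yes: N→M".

yes: 2→4

Base `fa.ke.fro.dol` (4 syllables):
  The final syllable (4, dol) is extrametrical; the stress domain is syllables 1–3.
  Weights: 1 fa L, 2 ke L, 3 fro L.
  No heavy syllable in the domain; default to the penultimate syllable (second from the end) of the domain = syllable 2.
  → primary stress on syllable 2.
Suffixed `fa.ke.fro.dol.ki.ge` (6 syllables):
  The final syllable (6, ge) is extrametrical; the stress domain is syllables 1–5.
  Weights: 1 fa L, 2 ke L, 3 fro L, 4 dol H, 5 ki L.
  Heavy syllables in the domain: 4. The leftmost is syllable 4 (dol).
  → primary stress on syllable 4.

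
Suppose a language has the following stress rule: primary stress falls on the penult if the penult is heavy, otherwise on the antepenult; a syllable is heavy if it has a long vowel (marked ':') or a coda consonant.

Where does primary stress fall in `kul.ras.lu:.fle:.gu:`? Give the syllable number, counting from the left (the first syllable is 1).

4

Weights: 3 lu: H, 4 fle: H, 5 gu: H.
The penult (syllable 4, fle:) is heavy, so it takes stress.
Primary stress: syllable 4 → kul.ras.lu:.ˈfle:.gu:.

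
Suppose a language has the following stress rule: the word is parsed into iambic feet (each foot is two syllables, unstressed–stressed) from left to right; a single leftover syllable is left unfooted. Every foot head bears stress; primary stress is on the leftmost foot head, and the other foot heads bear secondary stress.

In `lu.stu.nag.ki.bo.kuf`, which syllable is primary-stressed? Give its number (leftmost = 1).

Parse left to right into iambic (σˈσ) feet: (lu.ˈstu) (nag.ˈki) (bo.ˈkuf).
Foot heads (stressed positions): 2, 4, 6.
End Rule Leftmost: primary stress on the leftmost head = syllable 2.
Primary stress: syllable 2 → lu.ˈstu.nag.ki.bo.kuf.

2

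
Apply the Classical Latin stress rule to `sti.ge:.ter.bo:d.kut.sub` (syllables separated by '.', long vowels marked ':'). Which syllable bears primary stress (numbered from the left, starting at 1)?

Classical Latin: stress the penult if heavy (long vowel or closed), else the antepenult.
Weights: 4 bo:d H, 5 kut H, 6 sub H.
The penult (syllable 5, kut) is heavy, so it takes stress.
Stress on syllable 5: sti.ge:.ter.bo:d.ˈkut.sub.

5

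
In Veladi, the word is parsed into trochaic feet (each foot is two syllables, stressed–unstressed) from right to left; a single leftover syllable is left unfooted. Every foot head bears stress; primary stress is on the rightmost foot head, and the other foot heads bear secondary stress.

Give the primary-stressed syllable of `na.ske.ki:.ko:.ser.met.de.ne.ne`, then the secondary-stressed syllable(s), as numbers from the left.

Parse right to left into trochaic (ˈσσ) feet: na (ˈske.ki:) (ˈko:.ser) (ˈmet.de) (ˈne.ne). Syllable 1 is left unfooted.
Foot heads (stressed positions): 2, 4, 6, 8.
End Rule Rightmost: primary stress on the rightmost head = syllable 8.
Secondary stress on 2, 4, 6: na.ˌske.ki:.ˌko:.ser.ˌmet.de.ˈne.ne.

primary 8, secondary 2, 4, 6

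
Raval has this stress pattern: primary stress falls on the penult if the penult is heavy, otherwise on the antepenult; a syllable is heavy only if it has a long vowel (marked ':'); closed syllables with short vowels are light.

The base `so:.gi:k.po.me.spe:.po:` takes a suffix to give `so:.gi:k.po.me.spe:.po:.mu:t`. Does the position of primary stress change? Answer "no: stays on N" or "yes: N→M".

yes: 5→6

Base `so:.gi:k.po.me.spe:.po:` (6 syllables):
  Weights: 4 me L, 5 spe: H, 6 po: H.
  The penult (syllable 5, spe:) is heavy, so it takes stress.
  → primary stress on syllable 5.
Suffixed `so:.gi:k.po.me.spe:.po:.mu:t` (7 syllables):
  Weights: 5 spe: H, 6 po: H, 7 mu:t H.
  The penult (syllable 6, po:) is heavy, so it takes stress.
  → primary stress on syllable 6.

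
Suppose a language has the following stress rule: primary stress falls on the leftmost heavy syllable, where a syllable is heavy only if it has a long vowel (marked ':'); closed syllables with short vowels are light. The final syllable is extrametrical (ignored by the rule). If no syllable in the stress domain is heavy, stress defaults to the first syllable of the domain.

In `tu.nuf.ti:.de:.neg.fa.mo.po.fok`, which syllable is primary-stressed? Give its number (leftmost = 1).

3

The final syllable (9, fok) is extrametrical; the stress domain is syllables 1–8.
Weights: 1 tu L, 2 nuf L, 3 ti: H, 4 de: H, 5 neg L, 6 fa L, 7 mo L, 8 po L.
Heavy syllables in the domain: 3, 4. The leftmost is syllable 3 (ti:).
Primary stress: syllable 3 → tu.nuf.ˈti:.de:.neg.fa.mo.po.fok.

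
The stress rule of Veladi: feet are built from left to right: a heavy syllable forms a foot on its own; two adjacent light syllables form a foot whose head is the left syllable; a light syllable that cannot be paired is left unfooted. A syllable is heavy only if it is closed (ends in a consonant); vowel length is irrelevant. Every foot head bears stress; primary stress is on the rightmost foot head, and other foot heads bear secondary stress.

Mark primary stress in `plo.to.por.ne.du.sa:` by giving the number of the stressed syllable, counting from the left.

Weights: 1 plo L, 2 to L, 3 por H, 4 ne L, 5 du L, 6 sa: L.
Parse left to right (heavy = foot alone; LL = one foot; stranded L unfooted): (ˈplo.to) (ˈpor) (ˈne.du) sa:.
Foot heads: 1, 3, 4.
Primary stress on the rightmost head = syllable 4.
Primary stress: syllable 4 → plo.to.por.ˈne.du.sa:.

4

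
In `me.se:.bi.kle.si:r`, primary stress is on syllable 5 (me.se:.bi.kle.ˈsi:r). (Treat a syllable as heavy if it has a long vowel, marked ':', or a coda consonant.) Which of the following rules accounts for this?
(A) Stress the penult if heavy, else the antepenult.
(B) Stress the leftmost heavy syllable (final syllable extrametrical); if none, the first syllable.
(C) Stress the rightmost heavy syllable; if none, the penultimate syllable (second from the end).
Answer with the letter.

C

Rule A → syllable 3 (observed: 5).
Rule B → syllable 2 (observed: 5).
Rule C → syllable 5 ✓.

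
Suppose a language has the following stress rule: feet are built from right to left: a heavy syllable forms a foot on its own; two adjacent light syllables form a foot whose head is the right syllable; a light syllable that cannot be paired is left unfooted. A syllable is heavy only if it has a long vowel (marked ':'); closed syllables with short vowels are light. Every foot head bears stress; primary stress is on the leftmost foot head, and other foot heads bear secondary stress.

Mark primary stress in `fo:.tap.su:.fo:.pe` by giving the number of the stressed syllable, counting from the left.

1

Weights: 1 fo: H, 2 tap L, 3 su: H, 4 fo: H, 5 pe L.
Parse right to left (heavy = foot alone; LL = one foot; stranded L unfooted): (ˈfo:) tap (ˈsu:) (ˈfo:) pe.
Foot heads: 1, 3, 4.
Primary stress on the leftmost head = syllable 1.
Primary stress: syllable 1 → ˈfo:.tap.su:.fo:.pe.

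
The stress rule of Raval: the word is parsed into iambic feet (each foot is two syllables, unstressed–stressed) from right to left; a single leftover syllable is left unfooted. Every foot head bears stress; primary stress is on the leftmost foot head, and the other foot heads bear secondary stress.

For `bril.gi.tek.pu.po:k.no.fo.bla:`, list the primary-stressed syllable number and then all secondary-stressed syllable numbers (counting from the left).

Parse right to left into iambic (σˈσ) feet: (bril.ˈgi) (tek.ˈpu) (po:k.ˈno) (fo.ˈbla:).
Foot heads (stressed positions): 2, 4, 6, 8.
End Rule Leftmost: primary stress on the leftmost head = syllable 2.
Secondary stress on 4, 6, 8: bril.ˈgi.tek.ˌpu.po:k.ˌno.fo.ˌbla:.

primary 2, secondary 4, 6, 8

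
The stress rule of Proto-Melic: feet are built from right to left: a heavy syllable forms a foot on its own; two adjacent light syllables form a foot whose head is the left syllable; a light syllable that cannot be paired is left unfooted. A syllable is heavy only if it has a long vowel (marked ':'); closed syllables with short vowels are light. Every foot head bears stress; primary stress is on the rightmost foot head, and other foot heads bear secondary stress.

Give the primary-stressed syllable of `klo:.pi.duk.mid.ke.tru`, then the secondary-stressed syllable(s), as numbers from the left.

primary 5, secondary 1, 3

Weights: 1 klo: H, 2 pi L, 3 duk L, 4 mid L, 5 ke L, 6 tru L.
Parse right to left (heavy = foot alone; LL = one foot; stranded L unfooted): (ˈklo:) pi (ˈduk.mid) (ˈke.tru).
Foot heads: 1, 3, 5.
Primary stress on the rightmost head = syllable 5.
Secondary stress on 1, 3: ˌklo:.pi.ˌduk.mid.ˈke.tru.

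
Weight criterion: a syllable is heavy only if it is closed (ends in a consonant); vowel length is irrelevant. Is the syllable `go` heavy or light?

`go`: short vowel, open (no coda). Open (no coda) → light.

light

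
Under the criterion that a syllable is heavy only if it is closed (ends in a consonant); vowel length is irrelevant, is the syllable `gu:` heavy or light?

`gu:`: long vowel, open (no coda). Open (no coda) → light.

light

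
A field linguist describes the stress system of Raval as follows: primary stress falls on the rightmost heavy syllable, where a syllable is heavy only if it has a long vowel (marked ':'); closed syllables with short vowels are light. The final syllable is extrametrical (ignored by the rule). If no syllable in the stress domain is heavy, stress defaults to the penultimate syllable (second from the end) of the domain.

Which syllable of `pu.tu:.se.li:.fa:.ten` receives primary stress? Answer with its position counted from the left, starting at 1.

5

The final syllable (6, ten) is extrametrical; the stress domain is syllables 1–5.
Weights: 1 pu L, 2 tu: H, 3 se L, 4 li: H, 5 fa: H.
Heavy syllables in the domain: 2, 4, 5. The rightmost is syllable 5 (fa:).
Primary stress: syllable 5 → pu.tu:.se.li:.ˈfa:.ten.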